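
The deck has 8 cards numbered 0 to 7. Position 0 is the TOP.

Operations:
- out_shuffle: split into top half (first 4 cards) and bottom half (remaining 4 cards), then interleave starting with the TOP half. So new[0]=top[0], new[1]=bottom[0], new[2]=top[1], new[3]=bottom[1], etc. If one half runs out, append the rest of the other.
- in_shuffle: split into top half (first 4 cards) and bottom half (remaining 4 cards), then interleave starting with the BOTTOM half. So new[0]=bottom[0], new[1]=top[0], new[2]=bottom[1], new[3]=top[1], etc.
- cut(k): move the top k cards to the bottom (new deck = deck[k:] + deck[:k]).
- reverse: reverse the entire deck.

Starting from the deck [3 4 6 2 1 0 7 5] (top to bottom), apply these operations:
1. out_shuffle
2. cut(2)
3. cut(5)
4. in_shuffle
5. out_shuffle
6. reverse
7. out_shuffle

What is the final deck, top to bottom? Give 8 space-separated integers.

After op 1 (out_shuffle): [3 1 4 0 6 7 2 5]
After op 2 (cut(2)): [4 0 6 7 2 5 3 1]
After op 3 (cut(5)): [5 3 1 4 0 6 7 2]
After op 4 (in_shuffle): [0 5 6 3 7 1 2 4]
After op 5 (out_shuffle): [0 7 5 1 6 2 3 4]
After op 6 (reverse): [4 3 2 6 1 5 7 0]
After op 7 (out_shuffle): [4 1 3 5 2 7 6 0]

Answer: 4 1 3 5 2 7 6 0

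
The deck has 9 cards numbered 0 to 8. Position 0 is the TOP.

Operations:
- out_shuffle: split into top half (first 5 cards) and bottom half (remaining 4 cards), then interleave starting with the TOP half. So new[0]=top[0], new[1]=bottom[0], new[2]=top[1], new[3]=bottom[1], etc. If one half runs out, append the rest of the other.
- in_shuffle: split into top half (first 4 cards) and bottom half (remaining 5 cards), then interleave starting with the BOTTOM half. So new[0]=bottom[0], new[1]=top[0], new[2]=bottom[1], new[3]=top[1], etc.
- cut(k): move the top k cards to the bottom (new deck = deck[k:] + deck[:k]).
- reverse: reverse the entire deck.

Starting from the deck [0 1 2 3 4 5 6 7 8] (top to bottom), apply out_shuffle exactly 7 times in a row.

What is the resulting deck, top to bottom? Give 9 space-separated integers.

Answer: 0 5 1 6 2 7 3 8 4

Derivation:
After op 1 (out_shuffle): [0 5 1 6 2 7 3 8 4]
After op 2 (out_shuffle): [0 7 5 3 1 8 6 4 2]
After op 3 (out_shuffle): [0 8 7 6 5 4 3 2 1]
After op 4 (out_shuffle): [0 4 8 3 7 2 6 1 5]
After op 5 (out_shuffle): [0 2 4 6 8 1 3 5 7]
After op 6 (out_shuffle): [0 1 2 3 4 5 6 7 8]
After op 7 (out_shuffle): [0 5 1 6 2 7 3 8 4]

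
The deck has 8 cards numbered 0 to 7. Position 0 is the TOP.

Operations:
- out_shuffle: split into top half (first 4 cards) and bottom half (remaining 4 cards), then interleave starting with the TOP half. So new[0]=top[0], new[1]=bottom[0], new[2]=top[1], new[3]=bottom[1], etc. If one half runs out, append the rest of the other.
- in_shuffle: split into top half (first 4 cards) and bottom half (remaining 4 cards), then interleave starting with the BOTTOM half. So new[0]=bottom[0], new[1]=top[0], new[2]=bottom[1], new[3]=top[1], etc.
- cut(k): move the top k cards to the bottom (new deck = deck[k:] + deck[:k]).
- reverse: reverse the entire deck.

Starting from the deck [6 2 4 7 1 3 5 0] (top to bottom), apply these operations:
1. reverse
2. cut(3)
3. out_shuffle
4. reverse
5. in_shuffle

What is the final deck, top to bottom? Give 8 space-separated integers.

After op 1 (reverse): [0 5 3 1 7 4 2 6]
After op 2 (cut(3)): [1 7 4 2 6 0 5 3]
After op 3 (out_shuffle): [1 6 7 0 4 5 2 3]
After op 4 (reverse): [3 2 5 4 0 7 6 1]
After op 5 (in_shuffle): [0 3 7 2 6 5 1 4]

Answer: 0 3 7 2 6 5 1 4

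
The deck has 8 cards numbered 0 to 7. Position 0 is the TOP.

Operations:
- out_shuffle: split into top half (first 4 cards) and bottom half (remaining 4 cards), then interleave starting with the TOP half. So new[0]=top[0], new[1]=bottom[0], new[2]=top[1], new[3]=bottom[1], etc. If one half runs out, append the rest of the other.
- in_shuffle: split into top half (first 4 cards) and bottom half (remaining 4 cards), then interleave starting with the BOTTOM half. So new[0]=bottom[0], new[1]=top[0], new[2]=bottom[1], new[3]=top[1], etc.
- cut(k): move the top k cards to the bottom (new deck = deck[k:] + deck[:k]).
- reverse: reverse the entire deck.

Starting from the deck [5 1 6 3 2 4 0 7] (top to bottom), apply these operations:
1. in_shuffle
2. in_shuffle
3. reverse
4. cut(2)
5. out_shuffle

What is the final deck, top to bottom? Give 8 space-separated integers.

After op 1 (in_shuffle): [2 5 4 1 0 6 7 3]
After op 2 (in_shuffle): [0 2 6 5 7 4 3 1]
After op 3 (reverse): [1 3 4 7 5 6 2 0]
After op 4 (cut(2)): [4 7 5 6 2 0 1 3]
After op 5 (out_shuffle): [4 2 7 0 5 1 6 3]

Answer: 4 2 7 0 5 1 6 3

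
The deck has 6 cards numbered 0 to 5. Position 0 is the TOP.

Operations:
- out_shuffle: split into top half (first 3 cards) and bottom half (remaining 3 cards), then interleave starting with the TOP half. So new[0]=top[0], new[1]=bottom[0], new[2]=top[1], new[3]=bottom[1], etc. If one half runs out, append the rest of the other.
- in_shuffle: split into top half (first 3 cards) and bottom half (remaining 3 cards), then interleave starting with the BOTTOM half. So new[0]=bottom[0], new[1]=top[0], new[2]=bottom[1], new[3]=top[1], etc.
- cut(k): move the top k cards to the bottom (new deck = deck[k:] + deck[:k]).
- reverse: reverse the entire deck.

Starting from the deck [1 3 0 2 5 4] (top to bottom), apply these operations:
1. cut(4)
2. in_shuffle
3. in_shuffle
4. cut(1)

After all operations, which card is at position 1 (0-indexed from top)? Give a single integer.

Answer: 2

Derivation:
After op 1 (cut(4)): [5 4 1 3 0 2]
After op 2 (in_shuffle): [3 5 0 4 2 1]
After op 3 (in_shuffle): [4 3 2 5 1 0]
After op 4 (cut(1)): [3 2 5 1 0 4]
Position 1: card 2.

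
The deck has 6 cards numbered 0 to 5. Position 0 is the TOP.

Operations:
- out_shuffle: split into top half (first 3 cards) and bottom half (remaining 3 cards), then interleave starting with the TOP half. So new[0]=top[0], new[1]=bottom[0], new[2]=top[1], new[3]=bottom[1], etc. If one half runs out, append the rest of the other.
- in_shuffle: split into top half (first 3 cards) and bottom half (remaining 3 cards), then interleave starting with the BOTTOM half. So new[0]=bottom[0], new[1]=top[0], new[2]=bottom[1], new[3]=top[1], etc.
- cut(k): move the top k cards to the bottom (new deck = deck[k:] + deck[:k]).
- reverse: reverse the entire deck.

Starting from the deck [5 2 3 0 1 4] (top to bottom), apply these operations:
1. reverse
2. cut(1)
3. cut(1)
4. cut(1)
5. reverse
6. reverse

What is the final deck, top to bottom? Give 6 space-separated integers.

Answer: 3 2 5 4 1 0

Derivation:
After op 1 (reverse): [4 1 0 3 2 5]
After op 2 (cut(1)): [1 0 3 2 5 4]
After op 3 (cut(1)): [0 3 2 5 4 1]
After op 4 (cut(1)): [3 2 5 4 1 0]
After op 5 (reverse): [0 1 4 5 2 3]
After op 6 (reverse): [3 2 5 4 1 0]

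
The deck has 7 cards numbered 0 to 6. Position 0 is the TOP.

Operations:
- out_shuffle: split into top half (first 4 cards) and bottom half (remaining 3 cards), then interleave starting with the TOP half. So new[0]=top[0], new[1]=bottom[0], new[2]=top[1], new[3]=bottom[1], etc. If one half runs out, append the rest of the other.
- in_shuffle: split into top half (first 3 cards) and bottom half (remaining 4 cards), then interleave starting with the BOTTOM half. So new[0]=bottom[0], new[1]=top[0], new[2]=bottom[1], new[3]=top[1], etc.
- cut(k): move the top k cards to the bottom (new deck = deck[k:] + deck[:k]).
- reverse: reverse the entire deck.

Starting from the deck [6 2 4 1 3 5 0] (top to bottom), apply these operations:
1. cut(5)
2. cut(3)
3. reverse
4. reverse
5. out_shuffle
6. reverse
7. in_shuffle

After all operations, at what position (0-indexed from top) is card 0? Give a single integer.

After op 1 (cut(5)): [5 0 6 2 4 1 3]
After op 2 (cut(3)): [2 4 1 3 5 0 6]
After op 3 (reverse): [6 0 5 3 1 4 2]
After op 4 (reverse): [2 4 1 3 5 0 6]
After op 5 (out_shuffle): [2 5 4 0 1 6 3]
After op 6 (reverse): [3 6 1 0 4 5 2]
After op 7 (in_shuffle): [0 3 4 6 5 1 2]
Card 0 is at position 0.

Answer: 0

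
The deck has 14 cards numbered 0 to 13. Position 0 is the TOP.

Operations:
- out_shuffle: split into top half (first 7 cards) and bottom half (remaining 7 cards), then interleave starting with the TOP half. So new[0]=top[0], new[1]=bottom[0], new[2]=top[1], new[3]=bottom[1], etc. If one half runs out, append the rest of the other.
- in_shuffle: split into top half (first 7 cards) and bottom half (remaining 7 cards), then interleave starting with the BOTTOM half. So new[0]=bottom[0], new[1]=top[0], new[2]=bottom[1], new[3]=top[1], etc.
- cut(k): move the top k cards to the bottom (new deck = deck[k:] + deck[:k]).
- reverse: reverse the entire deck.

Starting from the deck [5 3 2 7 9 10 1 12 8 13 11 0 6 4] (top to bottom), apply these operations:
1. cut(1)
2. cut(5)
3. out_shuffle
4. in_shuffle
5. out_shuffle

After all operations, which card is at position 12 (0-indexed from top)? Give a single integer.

Answer: 0

Derivation:
After op 1 (cut(1)): [3 2 7 9 10 1 12 8 13 11 0 6 4 5]
After op 2 (cut(5)): [1 12 8 13 11 0 6 4 5 3 2 7 9 10]
After op 3 (out_shuffle): [1 4 12 5 8 3 13 2 11 7 0 9 6 10]
After op 4 (in_shuffle): [2 1 11 4 7 12 0 5 9 8 6 3 10 13]
After op 5 (out_shuffle): [2 5 1 9 11 8 4 6 7 3 12 10 0 13]
Position 12: card 0.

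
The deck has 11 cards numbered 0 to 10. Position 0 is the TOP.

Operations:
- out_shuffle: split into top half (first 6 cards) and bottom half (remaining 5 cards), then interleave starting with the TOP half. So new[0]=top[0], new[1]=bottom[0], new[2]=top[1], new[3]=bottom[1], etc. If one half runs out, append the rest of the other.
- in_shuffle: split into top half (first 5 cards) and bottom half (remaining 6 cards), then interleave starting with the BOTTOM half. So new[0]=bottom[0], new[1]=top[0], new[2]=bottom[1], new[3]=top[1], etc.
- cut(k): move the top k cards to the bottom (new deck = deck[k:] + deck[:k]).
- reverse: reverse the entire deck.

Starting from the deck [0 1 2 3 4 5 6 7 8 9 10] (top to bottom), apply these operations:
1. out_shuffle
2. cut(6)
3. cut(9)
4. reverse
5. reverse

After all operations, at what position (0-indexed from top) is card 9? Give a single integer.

Answer: 3

Derivation:
After op 1 (out_shuffle): [0 6 1 7 2 8 3 9 4 10 5]
After op 2 (cut(6)): [3 9 4 10 5 0 6 1 7 2 8]
After op 3 (cut(9)): [2 8 3 9 4 10 5 0 6 1 7]
After op 4 (reverse): [7 1 6 0 5 10 4 9 3 8 2]
After op 5 (reverse): [2 8 3 9 4 10 5 0 6 1 7]
Card 9 is at position 3.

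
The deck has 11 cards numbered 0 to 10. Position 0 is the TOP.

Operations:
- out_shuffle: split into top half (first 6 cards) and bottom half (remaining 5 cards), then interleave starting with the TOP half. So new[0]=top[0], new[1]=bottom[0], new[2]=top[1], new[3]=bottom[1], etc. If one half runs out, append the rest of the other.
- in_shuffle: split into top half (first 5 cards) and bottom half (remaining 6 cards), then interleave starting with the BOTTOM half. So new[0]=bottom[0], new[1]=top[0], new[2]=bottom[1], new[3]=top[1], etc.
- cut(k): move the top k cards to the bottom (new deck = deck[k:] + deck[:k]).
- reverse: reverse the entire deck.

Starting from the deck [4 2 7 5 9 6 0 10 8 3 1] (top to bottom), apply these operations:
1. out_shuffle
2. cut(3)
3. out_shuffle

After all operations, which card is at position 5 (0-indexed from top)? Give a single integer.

Answer: 4

Derivation:
After op 1 (out_shuffle): [4 0 2 10 7 8 5 3 9 1 6]
After op 2 (cut(3)): [10 7 8 5 3 9 1 6 4 0 2]
After op 3 (out_shuffle): [10 1 7 6 8 4 5 0 3 2 9]
Position 5: card 4.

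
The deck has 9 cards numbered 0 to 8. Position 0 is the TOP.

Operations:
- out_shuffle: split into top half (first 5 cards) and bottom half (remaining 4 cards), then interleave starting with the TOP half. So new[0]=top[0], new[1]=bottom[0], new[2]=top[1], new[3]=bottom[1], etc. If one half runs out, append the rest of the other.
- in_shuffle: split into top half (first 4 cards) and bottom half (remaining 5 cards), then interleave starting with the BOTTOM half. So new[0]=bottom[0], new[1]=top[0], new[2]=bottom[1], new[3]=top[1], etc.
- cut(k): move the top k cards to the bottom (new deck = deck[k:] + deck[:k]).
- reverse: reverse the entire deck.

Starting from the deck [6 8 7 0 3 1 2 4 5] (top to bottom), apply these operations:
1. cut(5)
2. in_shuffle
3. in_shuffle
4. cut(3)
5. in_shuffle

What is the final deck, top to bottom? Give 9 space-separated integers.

After op 1 (cut(5)): [1 2 4 5 6 8 7 0 3]
After op 2 (in_shuffle): [6 1 8 2 7 4 0 5 3]
After op 3 (in_shuffle): [7 6 4 1 0 8 5 2 3]
After op 4 (cut(3)): [1 0 8 5 2 3 7 6 4]
After op 5 (in_shuffle): [2 1 3 0 7 8 6 5 4]

Answer: 2 1 3 0 7 8 6 5 4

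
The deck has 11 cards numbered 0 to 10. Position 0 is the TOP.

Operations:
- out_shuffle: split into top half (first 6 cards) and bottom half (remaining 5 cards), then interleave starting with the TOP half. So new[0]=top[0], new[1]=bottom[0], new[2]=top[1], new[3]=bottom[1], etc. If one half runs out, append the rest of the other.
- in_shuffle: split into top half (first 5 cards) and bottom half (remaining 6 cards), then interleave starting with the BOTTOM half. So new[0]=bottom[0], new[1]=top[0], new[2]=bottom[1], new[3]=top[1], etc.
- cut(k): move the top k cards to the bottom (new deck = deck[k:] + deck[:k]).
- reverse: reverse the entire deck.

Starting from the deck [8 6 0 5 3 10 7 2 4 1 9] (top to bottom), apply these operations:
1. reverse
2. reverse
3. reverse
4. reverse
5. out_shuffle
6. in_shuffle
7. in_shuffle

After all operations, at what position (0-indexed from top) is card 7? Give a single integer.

Answer: 7

Derivation:
After op 1 (reverse): [9 1 4 2 7 10 3 5 0 6 8]
After op 2 (reverse): [8 6 0 5 3 10 7 2 4 1 9]
After op 3 (reverse): [9 1 4 2 7 10 3 5 0 6 8]
After op 4 (reverse): [8 6 0 5 3 10 7 2 4 1 9]
After op 5 (out_shuffle): [8 7 6 2 0 4 5 1 3 9 10]
After op 6 (in_shuffle): [4 8 5 7 1 6 3 2 9 0 10]
After op 7 (in_shuffle): [6 4 3 8 2 5 9 7 0 1 10]
Card 7 is at position 7.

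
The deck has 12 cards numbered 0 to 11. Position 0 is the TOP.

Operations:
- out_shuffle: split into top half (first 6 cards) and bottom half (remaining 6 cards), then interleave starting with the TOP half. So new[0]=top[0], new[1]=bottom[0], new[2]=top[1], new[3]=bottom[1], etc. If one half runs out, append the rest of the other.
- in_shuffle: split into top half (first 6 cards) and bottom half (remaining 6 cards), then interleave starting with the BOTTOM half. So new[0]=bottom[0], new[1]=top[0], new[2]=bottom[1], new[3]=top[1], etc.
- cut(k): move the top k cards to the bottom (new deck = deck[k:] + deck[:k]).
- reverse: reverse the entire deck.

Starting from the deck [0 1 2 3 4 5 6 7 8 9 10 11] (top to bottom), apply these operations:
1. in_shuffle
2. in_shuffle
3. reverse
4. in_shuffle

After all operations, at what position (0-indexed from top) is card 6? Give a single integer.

Answer: 8

Derivation:
After op 1 (in_shuffle): [6 0 7 1 8 2 9 3 10 4 11 5]
After op 2 (in_shuffle): [9 6 3 0 10 7 4 1 11 8 5 2]
After op 3 (reverse): [2 5 8 11 1 4 7 10 0 3 6 9]
After op 4 (in_shuffle): [7 2 10 5 0 8 3 11 6 1 9 4]
Card 6 is at position 8.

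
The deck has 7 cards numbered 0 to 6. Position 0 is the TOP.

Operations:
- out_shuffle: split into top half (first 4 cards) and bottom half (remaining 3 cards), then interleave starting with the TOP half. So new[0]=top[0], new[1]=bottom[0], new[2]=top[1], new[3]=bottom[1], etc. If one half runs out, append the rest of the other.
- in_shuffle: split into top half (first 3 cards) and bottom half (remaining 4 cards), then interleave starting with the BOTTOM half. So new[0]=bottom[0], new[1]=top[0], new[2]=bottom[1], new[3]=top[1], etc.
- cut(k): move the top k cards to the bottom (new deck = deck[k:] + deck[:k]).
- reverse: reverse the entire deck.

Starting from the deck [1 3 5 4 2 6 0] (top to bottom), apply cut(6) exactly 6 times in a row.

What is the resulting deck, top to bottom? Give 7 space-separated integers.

After op 1 (cut(6)): [0 1 3 5 4 2 6]
After op 2 (cut(6)): [6 0 1 3 5 4 2]
After op 3 (cut(6)): [2 6 0 1 3 5 4]
After op 4 (cut(6)): [4 2 6 0 1 3 5]
After op 5 (cut(6)): [5 4 2 6 0 1 3]
After op 6 (cut(6)): [3 5 4 2 6 0 1]

Answer: 3 5 4 2 6 0 1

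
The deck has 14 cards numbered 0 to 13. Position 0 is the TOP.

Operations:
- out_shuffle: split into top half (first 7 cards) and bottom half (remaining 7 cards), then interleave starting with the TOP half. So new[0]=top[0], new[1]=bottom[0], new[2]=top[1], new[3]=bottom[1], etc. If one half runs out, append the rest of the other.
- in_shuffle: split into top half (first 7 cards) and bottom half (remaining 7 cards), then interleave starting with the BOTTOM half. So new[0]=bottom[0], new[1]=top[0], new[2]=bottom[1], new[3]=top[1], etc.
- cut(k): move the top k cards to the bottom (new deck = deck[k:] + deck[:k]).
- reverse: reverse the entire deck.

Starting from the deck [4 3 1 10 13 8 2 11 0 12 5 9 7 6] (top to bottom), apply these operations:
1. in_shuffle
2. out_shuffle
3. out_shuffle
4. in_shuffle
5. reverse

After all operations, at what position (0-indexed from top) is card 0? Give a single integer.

After op 1 (in_shuffle): [11 4 0 3 12 1 5 10 9 13 7 8 6 2]
After op 2 (out_shuffle): [11 10 4 9 0 13 3 7 12 8 1 6 5 2]
After op 3 (out_shuffle): [11 7 10 12 4 8 9 1 0 6 13 5 3 2]
After op 4 (in_shuffle): [1 11 0 7 6 10 13 12 5 4 3 8 2 9]
After op 5 (reverse): [9 2 8 3 4 5 12 13 10 6 7 0 11 1]
Card 0 is at position 11.

Answer: 11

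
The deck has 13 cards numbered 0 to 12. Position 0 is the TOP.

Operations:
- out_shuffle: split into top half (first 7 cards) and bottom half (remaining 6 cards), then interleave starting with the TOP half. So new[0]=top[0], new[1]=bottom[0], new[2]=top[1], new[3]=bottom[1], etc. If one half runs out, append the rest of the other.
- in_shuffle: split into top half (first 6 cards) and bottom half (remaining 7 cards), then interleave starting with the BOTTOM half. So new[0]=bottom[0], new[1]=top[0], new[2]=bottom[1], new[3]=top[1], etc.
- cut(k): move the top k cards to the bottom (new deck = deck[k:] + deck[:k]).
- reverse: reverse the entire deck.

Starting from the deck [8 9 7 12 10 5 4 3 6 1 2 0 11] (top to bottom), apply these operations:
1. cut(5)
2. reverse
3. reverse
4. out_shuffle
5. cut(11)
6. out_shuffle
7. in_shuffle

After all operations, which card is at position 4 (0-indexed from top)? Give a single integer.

After op 1 (cut(5)): [5 4 3 6 1 2 0 11 8 9 7 12 10]
After op 2 (reverse): [10 12 7 9 8 11 0 2 1 6 3 4 5]
After op 3 (reverse): [5 4 3 6 1 2 0 11 8 9 7 12 10]
After op 4 (out_shuffle): [5 11 4 8 3 9 6 7 1 12 2 10 0]
After op 5 (cut(11)): [10 0 5 11 4 8 3 9 6 7 1 12 2]
After op 6 (out_shuffle): [10 9 0 6 5 7 11 1 4 12 8 2 3]
After op 7 (in_shuffle): [11 10 1 9 4 0 12 6 8 5 2 7 3]
Position 4: card 4.

Answer: 4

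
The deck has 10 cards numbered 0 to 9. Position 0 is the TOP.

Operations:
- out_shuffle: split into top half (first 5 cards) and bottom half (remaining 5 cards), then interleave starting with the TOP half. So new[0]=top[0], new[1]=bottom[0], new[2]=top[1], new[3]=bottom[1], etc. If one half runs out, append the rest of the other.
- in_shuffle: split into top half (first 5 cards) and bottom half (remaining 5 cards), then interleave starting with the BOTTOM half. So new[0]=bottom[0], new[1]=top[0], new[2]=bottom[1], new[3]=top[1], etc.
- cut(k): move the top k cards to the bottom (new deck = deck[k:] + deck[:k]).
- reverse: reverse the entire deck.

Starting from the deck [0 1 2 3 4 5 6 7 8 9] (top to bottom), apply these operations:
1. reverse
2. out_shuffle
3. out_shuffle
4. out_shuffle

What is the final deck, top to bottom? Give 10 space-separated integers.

Answer: 9 1 2 3 4 5 6 7 8 0

Derivation:
After op 1 (reverse): [9 8 7 6 5 4 3 2 1 0]
After op 2 (out_shuffle): [9 4 8 3 7 2 6 1 5 0]
After op 3 (out_shuffle): [9 2 4 6 8 1 3 5 7 0]
After op 4 (out_shuffle): [9 1 2 3 4 5 6 7 8 0]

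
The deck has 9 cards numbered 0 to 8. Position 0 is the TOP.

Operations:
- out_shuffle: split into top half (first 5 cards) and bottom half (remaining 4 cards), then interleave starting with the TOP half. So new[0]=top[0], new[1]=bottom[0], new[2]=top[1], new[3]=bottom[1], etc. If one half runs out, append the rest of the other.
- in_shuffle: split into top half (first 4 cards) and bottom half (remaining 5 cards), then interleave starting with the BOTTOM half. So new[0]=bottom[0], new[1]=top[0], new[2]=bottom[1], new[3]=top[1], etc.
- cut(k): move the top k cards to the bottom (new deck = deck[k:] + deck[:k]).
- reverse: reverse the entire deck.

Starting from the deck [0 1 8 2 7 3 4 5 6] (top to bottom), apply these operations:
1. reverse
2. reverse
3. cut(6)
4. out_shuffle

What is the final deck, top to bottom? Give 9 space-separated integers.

After op 1 (reverse): [6 5 4 3 7 2 8 1 0]
After op 2 (reverse): [0 1 8 2 7 3 4 5 6]
After op 3 (cut(6)): [4 5 6 0 1 8 2 7 3]
After op 4 (out_shuffle): [4 8 5 2 6 7 0 3 1]

Answer: 4 8 5 2 6 7 0 3 1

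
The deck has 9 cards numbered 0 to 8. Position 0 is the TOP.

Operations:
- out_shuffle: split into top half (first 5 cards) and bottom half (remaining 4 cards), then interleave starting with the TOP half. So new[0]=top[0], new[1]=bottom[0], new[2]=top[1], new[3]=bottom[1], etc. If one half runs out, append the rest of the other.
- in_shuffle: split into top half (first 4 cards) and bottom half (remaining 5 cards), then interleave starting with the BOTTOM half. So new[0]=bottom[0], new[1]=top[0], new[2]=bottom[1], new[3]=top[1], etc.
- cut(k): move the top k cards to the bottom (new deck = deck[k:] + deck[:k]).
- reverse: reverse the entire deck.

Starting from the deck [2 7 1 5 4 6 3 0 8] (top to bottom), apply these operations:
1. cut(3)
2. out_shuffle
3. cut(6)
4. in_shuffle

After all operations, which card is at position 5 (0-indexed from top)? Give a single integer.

After op 1 (cut(3)): [5 4 6 3 0 8 2 7 1]
After op 2 (out_shuffle): [5 8 4 2 6 7 3 1 0]
After op 3 (cut(6)): [3 1 0 5 8 4 2 6 7]
After op 4 (in_shuffle): [8 3 4 1 2 0 6 5 7]
Position 5: card 0.

Answer: 0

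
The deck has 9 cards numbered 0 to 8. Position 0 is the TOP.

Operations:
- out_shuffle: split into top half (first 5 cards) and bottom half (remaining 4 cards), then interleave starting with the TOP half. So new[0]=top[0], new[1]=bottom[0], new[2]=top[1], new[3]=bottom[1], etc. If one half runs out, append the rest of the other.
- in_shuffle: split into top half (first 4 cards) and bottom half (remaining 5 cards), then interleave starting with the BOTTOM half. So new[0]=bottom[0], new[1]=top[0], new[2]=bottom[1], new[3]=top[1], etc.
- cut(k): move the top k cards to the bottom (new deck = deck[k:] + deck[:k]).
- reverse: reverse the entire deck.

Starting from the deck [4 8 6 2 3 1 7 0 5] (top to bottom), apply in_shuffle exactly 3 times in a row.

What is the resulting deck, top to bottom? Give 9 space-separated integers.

After op 1 (in_shuffle): [3 4 1 8 7 6 0 2 5]
After op 2 (in_shuffle): [7 3 6 4 0 1 2 8 5]
After op 3 (in_shuffle): [0 7 1 3 2 6 8 4 5]

Answer: 0 7 1 3 2 6 8 4 5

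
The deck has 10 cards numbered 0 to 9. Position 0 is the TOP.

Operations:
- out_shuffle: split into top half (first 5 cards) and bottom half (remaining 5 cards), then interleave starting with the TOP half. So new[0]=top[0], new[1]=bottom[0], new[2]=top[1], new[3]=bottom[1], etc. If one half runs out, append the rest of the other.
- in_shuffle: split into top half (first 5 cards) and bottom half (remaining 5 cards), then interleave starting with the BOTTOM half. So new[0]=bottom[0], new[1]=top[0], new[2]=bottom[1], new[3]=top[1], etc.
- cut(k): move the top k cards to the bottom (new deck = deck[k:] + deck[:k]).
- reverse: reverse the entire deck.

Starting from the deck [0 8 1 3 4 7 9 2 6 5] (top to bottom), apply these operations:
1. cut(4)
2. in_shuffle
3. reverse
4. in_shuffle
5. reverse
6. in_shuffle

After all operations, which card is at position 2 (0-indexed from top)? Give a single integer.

Answer: 3

Derivation:
After op 1 (cut(4)): [4 7 9 2 6 5 0 8 1 3]
After op 2 (in_shuffle): [5 4 0 7 8 9 1 2 3 6]
After op 3 (reverse): [6 3 2 1 9 8 7 0 4 5]
After op 4 (in_shuffle): [8 6 7 3 0 2 4 1 5 9]
After op 5 (reverse): [9 5 1 4 2 0 3 7 6 8]
After op 6 (in_shuffle): [0 9 3 5 7 1 6 4 8 2]
Position 2: card 3.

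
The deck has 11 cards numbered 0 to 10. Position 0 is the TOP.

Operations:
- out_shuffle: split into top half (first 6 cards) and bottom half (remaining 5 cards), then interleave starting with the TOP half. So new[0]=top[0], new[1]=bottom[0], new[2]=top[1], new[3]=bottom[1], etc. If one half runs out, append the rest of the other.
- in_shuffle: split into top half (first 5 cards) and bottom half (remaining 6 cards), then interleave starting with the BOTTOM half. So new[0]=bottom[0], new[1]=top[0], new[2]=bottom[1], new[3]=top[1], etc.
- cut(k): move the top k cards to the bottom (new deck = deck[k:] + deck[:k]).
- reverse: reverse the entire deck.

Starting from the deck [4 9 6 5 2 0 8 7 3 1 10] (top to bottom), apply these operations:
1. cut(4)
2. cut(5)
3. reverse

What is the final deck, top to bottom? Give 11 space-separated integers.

Answer: 3 7 8 0 2 5 6 9 4 10 1

Derivation:
After op 1 (cut(4)): [2 0 8 7 3 1 10 4 9 6 5]
After op 2 (cut(5)): [1 10 4 9 6 5 2 0 8 7 3]
After op 3 (reverse): [3 7 8 0 2 5 6 9 4 10 1]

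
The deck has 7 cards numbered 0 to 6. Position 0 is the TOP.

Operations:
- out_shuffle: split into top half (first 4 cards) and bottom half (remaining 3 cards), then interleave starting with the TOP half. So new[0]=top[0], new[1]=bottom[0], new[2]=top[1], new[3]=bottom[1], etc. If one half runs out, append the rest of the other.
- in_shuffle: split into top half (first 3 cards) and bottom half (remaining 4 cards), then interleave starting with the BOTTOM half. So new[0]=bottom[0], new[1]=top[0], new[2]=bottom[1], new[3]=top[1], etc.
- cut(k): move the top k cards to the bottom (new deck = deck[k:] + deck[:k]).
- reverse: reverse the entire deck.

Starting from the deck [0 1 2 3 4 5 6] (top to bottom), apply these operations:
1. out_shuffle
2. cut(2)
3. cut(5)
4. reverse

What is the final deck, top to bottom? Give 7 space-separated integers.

After op 1 (out_shuffle): [0 4 1 5 2 6 3]
After op 2 (cut(2)): [1 5 2 6 3 0 4]
After op 3 (cut(5)): [0 4 1 5 2 6 3]
After op 4 (reverse): [3 6 2 5 1 4 0]

Answer: 3 6 2 5 1 4 0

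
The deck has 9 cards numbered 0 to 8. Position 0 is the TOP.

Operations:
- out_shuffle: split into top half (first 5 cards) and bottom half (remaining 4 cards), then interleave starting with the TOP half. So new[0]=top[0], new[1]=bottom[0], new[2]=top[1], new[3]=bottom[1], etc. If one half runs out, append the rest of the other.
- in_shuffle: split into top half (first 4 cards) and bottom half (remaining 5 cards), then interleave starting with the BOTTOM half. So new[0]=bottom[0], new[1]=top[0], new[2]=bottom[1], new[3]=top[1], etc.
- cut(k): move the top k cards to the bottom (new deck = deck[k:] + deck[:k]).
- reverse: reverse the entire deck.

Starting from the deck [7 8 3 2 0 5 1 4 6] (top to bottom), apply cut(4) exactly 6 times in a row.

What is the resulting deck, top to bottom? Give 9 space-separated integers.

Answer: 1 4 6 7 8 3 2 0 5

Derivation:
After op 1 (cut(4)): [0 5 1 4 6 7 8 3 2]
After op 2 (cut(4)): [6 7 8 3 2 0 5 1 4]
After op 3 (cut(4)): [2 0 5 1 4 6 7 8 3]
After op 4 (cut(4)): [4 6 7 8 3 2 0 5 1]
After op 5 (cut(4)): [3 2 0 5 1 4 6 7 8]
After op 6 (cut(4)): [1 4 6 7 8 3 2 0 5]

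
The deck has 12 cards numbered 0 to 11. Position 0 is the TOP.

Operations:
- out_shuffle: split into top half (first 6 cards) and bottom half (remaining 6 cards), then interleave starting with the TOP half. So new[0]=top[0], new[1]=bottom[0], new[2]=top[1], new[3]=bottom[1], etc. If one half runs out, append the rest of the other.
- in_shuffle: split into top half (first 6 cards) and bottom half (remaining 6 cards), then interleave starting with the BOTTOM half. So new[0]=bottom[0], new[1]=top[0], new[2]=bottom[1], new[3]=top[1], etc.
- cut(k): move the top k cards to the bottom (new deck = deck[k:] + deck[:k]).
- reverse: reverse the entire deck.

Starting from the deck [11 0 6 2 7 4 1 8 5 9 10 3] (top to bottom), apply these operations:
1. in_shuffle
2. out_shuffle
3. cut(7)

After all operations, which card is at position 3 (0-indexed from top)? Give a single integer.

After op 1 (in_shuffle): [1 11 8 0 5 6 9 2 10 7 3 4]
After op 2 (out_shuffle): [1 9 11 2 8 10 0 7 5 3 6 4]
After op 3 (cut(7)): [7 5 3 6 4 1 9 11 2 8 10 0]
Position 3: card 6.

Answer: 6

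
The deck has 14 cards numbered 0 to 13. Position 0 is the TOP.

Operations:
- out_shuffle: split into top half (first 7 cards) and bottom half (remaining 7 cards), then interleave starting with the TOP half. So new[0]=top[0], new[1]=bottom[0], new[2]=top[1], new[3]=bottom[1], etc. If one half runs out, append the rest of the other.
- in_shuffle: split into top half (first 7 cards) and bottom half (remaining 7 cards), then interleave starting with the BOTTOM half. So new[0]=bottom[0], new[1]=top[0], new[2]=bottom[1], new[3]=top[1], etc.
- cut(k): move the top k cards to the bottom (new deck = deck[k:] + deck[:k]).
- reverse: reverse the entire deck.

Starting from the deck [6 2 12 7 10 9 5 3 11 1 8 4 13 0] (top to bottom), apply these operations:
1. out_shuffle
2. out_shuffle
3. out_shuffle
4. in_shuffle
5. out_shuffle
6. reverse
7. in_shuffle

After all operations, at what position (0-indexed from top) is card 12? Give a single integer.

After op 1 (out_shuffle): [6 3 2 11 12 1 7 8 10 4 9 13 5 0]
After op 2 (out_shuffle): [6 8 3 10 2 4 11 9 12 13 1 5 7 0]
After op 3 (out_shuffle): [6 9 8 12 3 13 10 1 2 5 4 7 11 0]
After op 4 (in_shuffle): [1 6 2 9 5 8 4 12 7 3 11 13 0 10]
After op 5 (out_shuffle): [1 12 6 7 2 3 9 11 5 13 8 0 4 10]
After op 6 (reverse): [10 4 0 8 13 5 11 9 3 2 7 6 12 1]
After op 7 (in_shuffle): [9 10 3 4 2 0 7 8 6 13 12 5 1 11]
Card 12 is at position 10.

Answer: 10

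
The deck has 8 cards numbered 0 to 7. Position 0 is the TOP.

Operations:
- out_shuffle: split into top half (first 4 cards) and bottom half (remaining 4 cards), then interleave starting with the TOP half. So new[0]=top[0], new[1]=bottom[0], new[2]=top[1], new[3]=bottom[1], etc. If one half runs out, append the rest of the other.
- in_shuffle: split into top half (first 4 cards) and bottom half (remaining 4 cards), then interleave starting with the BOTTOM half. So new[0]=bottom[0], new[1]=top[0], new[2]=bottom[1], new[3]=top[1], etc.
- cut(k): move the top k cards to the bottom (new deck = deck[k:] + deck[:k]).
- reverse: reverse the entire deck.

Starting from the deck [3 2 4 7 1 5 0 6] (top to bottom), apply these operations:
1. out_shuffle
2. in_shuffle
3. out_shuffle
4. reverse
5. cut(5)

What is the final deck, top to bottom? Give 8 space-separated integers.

Answer: 3 7 4 5 1 6 0 2

Derivation:
After op 1 (out_shuffle): [3 1 2 5 4 0 7 6]
After op 2 (in_shuffle): [4 3 0 1 7 2 6 5]
After op 3 (out_shuffle): [4 7 3 2 0 6 1 5]
After op 4 (reverse): [5 1 6 0 2 3 7 4]
After op 5 (cut(5)): [3 7 4 5 1 6 0 2]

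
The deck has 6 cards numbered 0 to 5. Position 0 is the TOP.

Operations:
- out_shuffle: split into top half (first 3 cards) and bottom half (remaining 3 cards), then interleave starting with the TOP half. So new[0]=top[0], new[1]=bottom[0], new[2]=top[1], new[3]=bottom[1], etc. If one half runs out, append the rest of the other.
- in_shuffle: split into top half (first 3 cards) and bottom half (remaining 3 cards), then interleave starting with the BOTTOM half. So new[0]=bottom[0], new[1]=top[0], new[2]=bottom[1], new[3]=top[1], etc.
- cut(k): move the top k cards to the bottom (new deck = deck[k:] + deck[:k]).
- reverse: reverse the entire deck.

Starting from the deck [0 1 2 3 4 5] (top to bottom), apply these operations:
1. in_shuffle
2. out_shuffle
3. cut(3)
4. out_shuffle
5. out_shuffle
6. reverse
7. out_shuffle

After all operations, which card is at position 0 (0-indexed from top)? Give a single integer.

Answer: 0

Derivation:
After op 1 (in_shuffle): [3 0 4 1 5 2]
After op 2 (out_shuffle): [3 1 0 5 4 2]
After op 3 (cut(3)): [5 4 2 3 1 0]
After op 4 (out_shuffle): [5 3 4 1 2 0]
After op 5 (out_shuffle): [5 1 3 2 4 0]
After op 6 (reverse): [0 4 2 3 1 5]
After op 7 (out_shuffle): [0 3 4 1 2 5]
Position 0: card 0.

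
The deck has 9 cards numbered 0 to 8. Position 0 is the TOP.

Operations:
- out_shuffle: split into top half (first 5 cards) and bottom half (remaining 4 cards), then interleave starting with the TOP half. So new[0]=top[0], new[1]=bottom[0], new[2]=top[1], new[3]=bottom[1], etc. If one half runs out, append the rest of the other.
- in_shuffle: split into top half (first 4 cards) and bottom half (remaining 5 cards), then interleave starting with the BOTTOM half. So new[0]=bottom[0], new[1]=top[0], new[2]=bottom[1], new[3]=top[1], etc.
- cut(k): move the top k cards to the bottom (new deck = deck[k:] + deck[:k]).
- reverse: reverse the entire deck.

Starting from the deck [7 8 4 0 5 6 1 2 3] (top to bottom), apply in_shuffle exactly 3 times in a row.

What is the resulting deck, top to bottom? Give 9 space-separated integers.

After op 1 (in_shuffle): [5 7 6 8 1 4 2 0 3]
After op 2 (in_shuffle): [1 5 4 7 2 6 0 8 3]
After op 3 (in_shuffle): [2 1 6 5 0 4 8 7 3]

Answer: 2 1 6 5 0 4 8 7 3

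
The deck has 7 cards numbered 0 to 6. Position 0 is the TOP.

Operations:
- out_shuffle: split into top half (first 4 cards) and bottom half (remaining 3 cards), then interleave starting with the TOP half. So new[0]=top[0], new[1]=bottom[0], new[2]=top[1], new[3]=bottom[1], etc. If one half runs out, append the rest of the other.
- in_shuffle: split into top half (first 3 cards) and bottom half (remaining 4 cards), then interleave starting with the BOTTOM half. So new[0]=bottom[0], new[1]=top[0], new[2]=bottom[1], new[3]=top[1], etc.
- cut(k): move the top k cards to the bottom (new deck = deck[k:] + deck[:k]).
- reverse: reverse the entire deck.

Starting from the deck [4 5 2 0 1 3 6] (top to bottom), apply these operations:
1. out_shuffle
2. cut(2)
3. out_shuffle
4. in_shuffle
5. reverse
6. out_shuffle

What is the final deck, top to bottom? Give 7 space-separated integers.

After op 1 (out_shuffle): [4 1 5 3 2 6 0]
After op 2 (cut(2)): [5 3 2 6 0 4 1]
After op 3 (out_shuffle): [5 0 3 4 2 1 6]
After op 4 (in_shuffle): [4 5 2 0 1 3 6]
After op 5 (reverse): [6 3 1 0 2 5 4]
After op 6 (out_shuffle): [6 2 3 5 1 4 0]

Answer: 6 2 3 5 1 4 0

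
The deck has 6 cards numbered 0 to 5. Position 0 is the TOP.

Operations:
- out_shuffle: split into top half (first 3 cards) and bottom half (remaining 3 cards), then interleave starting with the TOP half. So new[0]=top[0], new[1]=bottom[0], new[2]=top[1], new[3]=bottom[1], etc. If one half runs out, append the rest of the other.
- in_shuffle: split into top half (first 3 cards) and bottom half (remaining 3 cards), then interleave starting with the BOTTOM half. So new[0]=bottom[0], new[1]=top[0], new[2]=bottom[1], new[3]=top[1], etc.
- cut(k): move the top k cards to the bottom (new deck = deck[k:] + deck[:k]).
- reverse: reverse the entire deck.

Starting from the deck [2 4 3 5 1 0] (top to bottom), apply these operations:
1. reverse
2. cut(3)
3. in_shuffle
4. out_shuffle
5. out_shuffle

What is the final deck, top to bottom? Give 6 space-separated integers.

Answer: 0 5 4 1 3 2

Derivation:
After op 1 (reverse): [0 1 5 3 4 2]
After op 2 (cut(3)): [3 4 2 0 1 5]
After op 3 (in_shuffle): [0 3 1 4 5 2]
After op 4 (out_shuffle): [0 4 3 5 1 2]
After op 5 (out_shuffle): [0 5 4 1 3 2]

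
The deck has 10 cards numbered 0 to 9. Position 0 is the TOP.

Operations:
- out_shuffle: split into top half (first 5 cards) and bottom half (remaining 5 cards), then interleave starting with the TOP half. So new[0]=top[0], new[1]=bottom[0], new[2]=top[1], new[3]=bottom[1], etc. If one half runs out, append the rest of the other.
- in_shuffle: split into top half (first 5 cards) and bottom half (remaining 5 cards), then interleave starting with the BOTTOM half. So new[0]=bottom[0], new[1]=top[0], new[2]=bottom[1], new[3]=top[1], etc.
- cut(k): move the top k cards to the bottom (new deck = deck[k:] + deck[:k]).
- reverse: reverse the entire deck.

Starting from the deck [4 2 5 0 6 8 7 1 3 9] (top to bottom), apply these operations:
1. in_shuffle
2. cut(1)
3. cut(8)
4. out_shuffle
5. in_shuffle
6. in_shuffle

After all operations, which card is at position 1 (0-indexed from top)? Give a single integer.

Answer: 3

Derivation:
After op 1 (in_shuffle): [8 4 7 2 1 5 3 0 9 6]
After op 2 (cut(1)): [4 7 2 1 5 3 0 9 6 8]
After op 3 (cut(8)): [6 8 4 7 2 1 5 3 0 9]
After op 4 (out_shuffle): [6 1 8 5 4 3 7 0 2 9]
After op 5 (in_shuffle): [3 6 7 1 0 8 2 5 9 4]
After op 6 (in_shuffle): [8 3 2 6 5 7 9 1 4 0]
Position 1: card 3.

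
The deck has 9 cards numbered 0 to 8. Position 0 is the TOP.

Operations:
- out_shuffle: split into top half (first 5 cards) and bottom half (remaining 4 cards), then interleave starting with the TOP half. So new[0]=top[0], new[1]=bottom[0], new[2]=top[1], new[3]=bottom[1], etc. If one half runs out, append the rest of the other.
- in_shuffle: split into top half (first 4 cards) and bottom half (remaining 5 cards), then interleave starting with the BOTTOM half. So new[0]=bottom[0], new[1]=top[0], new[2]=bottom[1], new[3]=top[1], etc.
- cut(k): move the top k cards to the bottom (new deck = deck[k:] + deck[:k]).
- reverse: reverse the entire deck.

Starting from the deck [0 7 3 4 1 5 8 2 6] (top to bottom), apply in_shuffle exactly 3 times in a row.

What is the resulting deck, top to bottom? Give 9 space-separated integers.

Answer: 2 8 5 1 4 3 7 0 6

Derivation:
After op 1 (in_shuffle): [1 0 5 7 8 3 2 4 6]
After op 2 (in_shuffle): [8 1 3 0 2 5 4 7 6]
After op 3 (in_shuffle): [2 8 5 1 4 3 7 0 6]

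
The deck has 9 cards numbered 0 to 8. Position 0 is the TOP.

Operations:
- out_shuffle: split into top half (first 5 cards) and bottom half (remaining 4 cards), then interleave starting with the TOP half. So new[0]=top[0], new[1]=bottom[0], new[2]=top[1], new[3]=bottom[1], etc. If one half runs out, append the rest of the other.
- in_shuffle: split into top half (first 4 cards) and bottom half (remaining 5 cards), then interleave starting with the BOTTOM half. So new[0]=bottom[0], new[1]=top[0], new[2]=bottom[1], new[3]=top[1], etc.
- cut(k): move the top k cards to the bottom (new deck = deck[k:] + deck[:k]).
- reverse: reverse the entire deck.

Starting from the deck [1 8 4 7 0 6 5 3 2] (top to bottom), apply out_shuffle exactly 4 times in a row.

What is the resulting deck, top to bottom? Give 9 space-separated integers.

Answer: 1 0 2 7 3 4 5 8 6

Derivation:
After op 1 (out_shuffle): [1 6 8 5 4 3 7 2 0]
After op 2 (out_shuffle): [1 3 6 7 8 2 5 0 4]
After op 3 (out_shuffle): [1 2 3 5 6 0 7 4 8]
After op 4 (out_shuffle): [1 0 2 7 3 4 5 8 6]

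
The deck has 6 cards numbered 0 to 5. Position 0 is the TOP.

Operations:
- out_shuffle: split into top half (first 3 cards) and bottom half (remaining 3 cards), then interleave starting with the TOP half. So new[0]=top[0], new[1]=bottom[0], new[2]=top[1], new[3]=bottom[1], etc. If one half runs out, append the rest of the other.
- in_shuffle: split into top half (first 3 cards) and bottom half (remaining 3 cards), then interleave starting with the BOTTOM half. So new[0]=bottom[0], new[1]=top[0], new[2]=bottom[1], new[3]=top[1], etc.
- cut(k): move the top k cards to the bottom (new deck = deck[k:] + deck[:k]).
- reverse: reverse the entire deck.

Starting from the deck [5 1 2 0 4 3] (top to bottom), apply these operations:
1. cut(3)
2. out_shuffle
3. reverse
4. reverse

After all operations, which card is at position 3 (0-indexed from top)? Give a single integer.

Answer: 1

Derivation:
After op 1 (cut(3)): [0 4 3 5 1 2]
After op 2 (out_shuffle): [0 5 4 1 3 2]
After op 3 (reverse): [2 3 1 4 5 0]
After op 4 (reverse): [0 5 4 1 3 2]
Position 3: card 1.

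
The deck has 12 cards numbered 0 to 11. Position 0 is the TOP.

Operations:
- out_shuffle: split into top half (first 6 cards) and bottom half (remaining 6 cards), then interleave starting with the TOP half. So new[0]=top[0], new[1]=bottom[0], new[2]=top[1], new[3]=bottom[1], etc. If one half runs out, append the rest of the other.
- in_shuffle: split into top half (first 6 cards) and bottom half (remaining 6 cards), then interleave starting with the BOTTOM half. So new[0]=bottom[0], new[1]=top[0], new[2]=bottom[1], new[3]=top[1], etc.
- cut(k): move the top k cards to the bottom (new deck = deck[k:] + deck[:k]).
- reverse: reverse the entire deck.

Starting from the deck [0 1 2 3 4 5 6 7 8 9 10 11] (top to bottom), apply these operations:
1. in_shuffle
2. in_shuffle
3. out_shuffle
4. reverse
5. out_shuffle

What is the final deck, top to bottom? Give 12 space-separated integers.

Answer: 2 11 7 3 5 1 10 6 8 4 0 9

Derivation:
After op 1 (in_shuffle): [6 0 7 1 8 2 9 3 10 4 11 5]
After op 2 (in_shuffle): [9 6 3 0 10 7 4 1 11 8 5 2]
After op 3 (out_shuffle): [9 4 6 1 3 11 0 8 10 5 7 2]
After op 4 (reverse): [2 7 5 10 8 0 11 3 1 6 4 9]
After op 5 (out_shuffle): [2 11 7 3 5 1 10 6 8 4 0 9]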